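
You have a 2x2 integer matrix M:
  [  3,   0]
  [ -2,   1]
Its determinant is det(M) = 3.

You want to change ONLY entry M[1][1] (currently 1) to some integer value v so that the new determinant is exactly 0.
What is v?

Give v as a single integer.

Answer: 0

Derivation:
det is linear in entry M[1][1]: det = old_det + (v - 1) * C_11
Cofactor C_11 = 3
Want det = 0: 3 + (v - 1) * 3 = 0
  (v - 1) = -3 / 3 = -1
  v = 1 + (-1) = 0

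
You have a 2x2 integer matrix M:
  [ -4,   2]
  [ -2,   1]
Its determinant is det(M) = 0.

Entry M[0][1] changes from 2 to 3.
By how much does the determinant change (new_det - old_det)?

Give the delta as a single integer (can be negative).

Cofactor C_01 = 2
Entry delta = 3 - 2 = 1
Det delta = entry_delta * cofactor = 1 * 2 = 2

Answer: 2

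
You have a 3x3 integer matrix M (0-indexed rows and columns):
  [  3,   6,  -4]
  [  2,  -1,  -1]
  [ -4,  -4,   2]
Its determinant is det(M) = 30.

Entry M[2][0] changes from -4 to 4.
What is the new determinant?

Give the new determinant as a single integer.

det is linear in row 2: changing M[2][0] by delta changes det by delta * cofactor(2,0).
Cofactor C_20 = (-1)^(2+0) * minor(2,0) = -10
Entry delta = 4 - -4 = 8
Det delta = 8 * -10 = -80
New det = 30 + -80 = -50

Answer: -50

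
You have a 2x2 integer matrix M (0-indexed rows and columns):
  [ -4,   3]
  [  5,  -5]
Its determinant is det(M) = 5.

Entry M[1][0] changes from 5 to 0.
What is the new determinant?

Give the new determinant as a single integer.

Answer: 20

Derivation:
det is linear in row 1: changing M[1][0] by delta changes det by delta * cofactor(1,0).
Cofactor C_10 = (-1)^(1+0) * minor(1,0) = -3
Entry delta = 0 - 5 = -5
Det delta = -5 * -3 = 15
New det = 5 + 15 = 20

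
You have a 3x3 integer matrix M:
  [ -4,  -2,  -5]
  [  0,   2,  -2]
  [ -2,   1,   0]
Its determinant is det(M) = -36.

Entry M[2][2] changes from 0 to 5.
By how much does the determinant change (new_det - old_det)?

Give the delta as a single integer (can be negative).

Cofactor C_22 = -8
Entry delta = 5 - 0 = 5
Det delta = entry_delta * cofactor = 5 * -8 = -40

Answer: -40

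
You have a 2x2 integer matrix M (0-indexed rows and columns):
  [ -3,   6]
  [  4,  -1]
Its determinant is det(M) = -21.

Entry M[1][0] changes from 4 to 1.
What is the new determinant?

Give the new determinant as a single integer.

det is linear in row 1: changing M[1][0] by delta changes det by delta * cofactor(1,0).
Cofactor C_10 = (-1)^(1+0) * minor(1,0) = -6
Entry delta = 1 - 4 = -3
Det delta = -3 * -6 = 18
New det = -21 + 18 = -3

Answer: -3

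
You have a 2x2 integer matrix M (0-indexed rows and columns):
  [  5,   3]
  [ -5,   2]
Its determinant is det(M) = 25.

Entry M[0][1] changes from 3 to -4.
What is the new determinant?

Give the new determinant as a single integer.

Answer: -10

Derivation:
det is linear in row 0: changing M[0][1] by delta changes det by delta * cofactor(0,1).
Cofactor C_01 = (-1)^(0+1) * minor(0,1) = 5
Entry delta = -4 - 3 = -7
Det delta = -7 * 5 = -35
New det = 25 + -35 = -10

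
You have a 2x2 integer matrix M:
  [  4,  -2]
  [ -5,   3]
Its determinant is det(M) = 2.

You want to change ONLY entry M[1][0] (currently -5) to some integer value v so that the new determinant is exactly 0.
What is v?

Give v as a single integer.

det is linear in entry M[1][0]: det = old_det + (v - -5) * C_10
Cofactor C_10 = 2
Want det = 0: 2 + (v - -5) * 2 = 0
  (v - -5) = -2 / 2 = -1
  v = -5 + (-1) = -6

Answer: -6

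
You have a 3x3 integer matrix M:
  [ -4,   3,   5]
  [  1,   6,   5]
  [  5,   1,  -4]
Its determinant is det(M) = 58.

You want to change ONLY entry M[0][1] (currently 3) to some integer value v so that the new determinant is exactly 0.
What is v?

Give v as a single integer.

Answer: 1

Derivation:
det is linear in entry M[0][1]: det = old_det + (v - 3) * C_01
Cofactor C_01 = 29
Want det = 0: 58 + (v - 3) * 29 = 0
  (v - 3) = -58 / 29 = -2
  v = 3 + (-2) = 1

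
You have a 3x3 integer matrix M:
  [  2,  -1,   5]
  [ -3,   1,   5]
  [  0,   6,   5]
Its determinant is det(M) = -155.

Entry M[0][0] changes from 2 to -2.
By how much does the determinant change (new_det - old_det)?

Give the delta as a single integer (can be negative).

Cofactor C_00 = -25
Entry delta = -2 - 2 = -4
Det delta = entry_delta * cofactor = -4 * -25 = 100

Answer: 100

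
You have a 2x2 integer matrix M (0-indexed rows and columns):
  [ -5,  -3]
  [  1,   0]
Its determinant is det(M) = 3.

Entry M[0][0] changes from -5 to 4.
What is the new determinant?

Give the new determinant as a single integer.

Answer: 3

Derivation:
det is linear in row 0: changing M[0][0] by delta changes det by delta * cofactor(0,0).
Cofactor C_00 = (-1)^(0+0) * minor(0,0) = 0
Entry delta = 4 - -5 = 9
Det delta = 9 * 0 = 0
New det = 3 + 0 = 3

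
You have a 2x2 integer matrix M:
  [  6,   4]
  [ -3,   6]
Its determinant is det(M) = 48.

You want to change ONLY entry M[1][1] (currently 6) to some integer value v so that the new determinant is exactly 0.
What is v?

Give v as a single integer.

Answer: -2

Derivation:
det is linear in entry M[1][1]: det = old_det + (v - 6) * C_11
Cofactor C_11 = 6
Want det = 0: 48 + (v - 6) * 6 = 0
  (v - 6) = -48 / 6 = -8
  v = 6 + (-8) = -2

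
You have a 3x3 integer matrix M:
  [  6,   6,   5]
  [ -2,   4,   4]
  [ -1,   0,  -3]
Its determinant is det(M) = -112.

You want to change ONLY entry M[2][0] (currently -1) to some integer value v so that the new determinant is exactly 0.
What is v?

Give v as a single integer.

Answer: 27

Derivation:
det is linear in entry M[2][0]: det = old_det + (v - -1) * C_20
Cofactor C_20 = 4
Want det = 0: -112 + (v - -1) * 4 = 0
  (v - -1) = 112 / 4 = 28
  v = -1 + (28) = 27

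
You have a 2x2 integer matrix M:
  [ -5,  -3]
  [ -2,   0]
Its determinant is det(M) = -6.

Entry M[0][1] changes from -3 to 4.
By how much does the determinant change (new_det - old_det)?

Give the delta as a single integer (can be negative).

Answer: 14

Derivation:
Cofactor C_01 = 2
Entry delta = 4 - -3 = 7
Det delta = entry_delta * cofactor = 7 * 2 = 14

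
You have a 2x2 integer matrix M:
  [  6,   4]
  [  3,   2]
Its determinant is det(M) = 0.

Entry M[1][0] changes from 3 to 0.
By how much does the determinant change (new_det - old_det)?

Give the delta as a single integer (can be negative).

Cofactor C_10 = -4
Entry delta = 0 - 3 = -3
Det delta = entry_delta * cofactor = -3 * -4 = 12

Answer: 12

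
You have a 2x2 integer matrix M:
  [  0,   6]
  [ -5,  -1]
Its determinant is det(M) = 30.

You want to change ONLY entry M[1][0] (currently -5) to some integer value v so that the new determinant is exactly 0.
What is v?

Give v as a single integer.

Answer: 0

Derivation:
det is linear in entry M[1][0]: det = old_det + (v - -5) * C_10
Cofactor C_10 = -6
Want det = 0: 30 + (v - -5) * -6 = 0
  (v - -5) = -30 / -6 = 5
  v = -5 + (5) = 0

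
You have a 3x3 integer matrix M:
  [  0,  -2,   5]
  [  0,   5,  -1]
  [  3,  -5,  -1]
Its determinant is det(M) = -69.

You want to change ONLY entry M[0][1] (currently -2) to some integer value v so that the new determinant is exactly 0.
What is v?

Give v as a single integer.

Answer: -25

Derivation:
det is linear in entry M[0][1]: det = old_det + (v - -2) * C_01
Cofactor C_01 = -3
Want det = 0: -69 + (v - -2) * -3 = 0
  (v - -2) = 69 / -3 = -23
  v = -2 + (-23) = -25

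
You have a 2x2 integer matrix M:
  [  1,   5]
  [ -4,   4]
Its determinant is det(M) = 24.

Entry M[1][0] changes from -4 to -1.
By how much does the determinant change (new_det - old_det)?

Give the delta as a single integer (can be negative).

Cofactor C_10 = -5
Entry delta = -1 - -4 = 3
Det delta = entry_delta * cofactor = 3 * -5 = -15

Answer: -15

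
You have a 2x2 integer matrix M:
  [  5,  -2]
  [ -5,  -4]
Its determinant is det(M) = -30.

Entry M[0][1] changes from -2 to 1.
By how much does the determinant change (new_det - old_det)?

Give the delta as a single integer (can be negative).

Answer: 15

Derivation:
Cofactor C_01 = 5
Entry delta = 1 - -2 = 3
Det delta = entry_delta * cofactor = 3 * 5 = 15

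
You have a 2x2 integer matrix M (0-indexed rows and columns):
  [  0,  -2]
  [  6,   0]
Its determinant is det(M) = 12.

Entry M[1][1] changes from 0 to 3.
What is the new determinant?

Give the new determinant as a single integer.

det is linear in row 1: changing M[1][1] by delta changes det by delta * cofactor(1,1).
Cofactor C_11 = (-1)^(1+1) * minor(1,1) = 0
Entry delta = 3 - 0 = 3
Det delta = 3 * 0 = 0
New det = 12 + 0 = 12

Answer: 12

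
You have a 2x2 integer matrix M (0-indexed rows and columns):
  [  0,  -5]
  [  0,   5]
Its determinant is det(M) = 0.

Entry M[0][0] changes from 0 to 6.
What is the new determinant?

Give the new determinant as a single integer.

Answer: 30

Derivation:
det is linear in row 0: changing M[0][0] by delta changes det by delta * cofactor(0,0).
Cofactor C_00 = (-1)^(0+0) * minor(0,0) = 5
Entry delta = 6 - 0 = 6
Det delta = 6 * 5 = 30
New det = 0 + 30 = 30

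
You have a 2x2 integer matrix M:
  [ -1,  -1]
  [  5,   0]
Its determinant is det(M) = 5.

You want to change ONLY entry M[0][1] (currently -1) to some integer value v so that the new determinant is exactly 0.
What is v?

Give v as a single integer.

Answer: 0

Derivation:
det is linear in entry M[0][1]: det = old_det + (v - -1) * C_01
Cofactor C_01 = -5
Want det = 0: 5 + (v - -1) * -5 = 0
  (v - -1) = -5 / -5 = 1
  v = -1 + (1) = 0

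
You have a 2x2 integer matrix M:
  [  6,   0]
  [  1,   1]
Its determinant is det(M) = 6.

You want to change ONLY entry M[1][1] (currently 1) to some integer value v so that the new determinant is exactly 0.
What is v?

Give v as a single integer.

Answer: 0

Derivation:
det is linear in entry M[1][1]: det = old_det + (v - 1) * C_11
Cofactor C_11 = 6
Want det = 0: 6 + (v - 1) * 6 = 0
  (v - 1) = -6 / 6 = -1
  v = 1 + (-1) = 0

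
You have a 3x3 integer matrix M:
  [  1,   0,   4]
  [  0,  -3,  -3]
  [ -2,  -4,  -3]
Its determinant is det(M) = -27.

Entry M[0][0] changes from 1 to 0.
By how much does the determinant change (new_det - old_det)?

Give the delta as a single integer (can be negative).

Cofactor C_00 = -3
Entry delta = 0 - 1 = -1
Det delta = entry_delta * cofactor = -1 * -3 = 3

Answer: 3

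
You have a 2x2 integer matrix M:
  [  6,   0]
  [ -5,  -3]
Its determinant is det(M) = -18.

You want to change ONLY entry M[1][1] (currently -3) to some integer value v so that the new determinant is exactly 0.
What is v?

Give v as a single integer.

Answer: 0

Derivation:
det is linear in entry M[1][1]: det = old_det + (v - -3) * C_11
Cofactor C_11 = 6
Want det = 0: -18 + (v - -3) * 6 = 0
  (v - -3) = 18 / 6 = 3
  v = -3 + (3) = 0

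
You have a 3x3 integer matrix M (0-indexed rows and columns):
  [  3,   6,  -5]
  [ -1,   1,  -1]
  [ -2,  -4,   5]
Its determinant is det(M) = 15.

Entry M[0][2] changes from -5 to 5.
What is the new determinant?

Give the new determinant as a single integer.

det is linear in row 0: changing M[0][2] by delta changes det by delta * cofactor(0,2).
Cofactor C_02 = (-1)^(0+2) * minor(0,2) = 6
Entry delta = 5 - -5 = 10
Det delta = 10 * 6 = 60
New det = 15 + 60 = 75

Answer: 75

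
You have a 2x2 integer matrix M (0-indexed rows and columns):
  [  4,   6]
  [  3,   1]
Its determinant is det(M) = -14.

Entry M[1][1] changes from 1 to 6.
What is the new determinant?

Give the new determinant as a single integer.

Answer: 6

Derivation:
det is linear in row 1: changing M[1][1] by delta changes det by delta * cofactor(1,1).
Cofactor C_11 = (-1)^(1+1) * minor(1,1) = 4
Entry delta = 6 - 1 = 5
Det delta = 5 * 4 = 20
New det = -14 + 20 = 6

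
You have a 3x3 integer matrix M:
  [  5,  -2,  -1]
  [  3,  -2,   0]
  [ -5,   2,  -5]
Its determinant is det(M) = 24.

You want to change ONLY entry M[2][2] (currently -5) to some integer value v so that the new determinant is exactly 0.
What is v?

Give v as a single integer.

Answer: 1

Derivation:
det is linear in entry M[2][2]: det = old_det + (v - -5) * C_22
Cofactor C_22 = -4
Want det = 0: 24 + (v - -5) * -4 = 0
  (v - -5) = -24 / -4 = 6
  v = -5 + (6) = 1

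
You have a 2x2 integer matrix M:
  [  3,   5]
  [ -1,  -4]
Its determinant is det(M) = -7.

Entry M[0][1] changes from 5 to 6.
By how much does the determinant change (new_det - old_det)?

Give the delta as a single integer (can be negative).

Answer: 1

Derivation:
Cofactor C_01 = 1
Entry delta = 6 - 5 = 1
Det delta = entry_delta * cofactor = 1 * 1 = 1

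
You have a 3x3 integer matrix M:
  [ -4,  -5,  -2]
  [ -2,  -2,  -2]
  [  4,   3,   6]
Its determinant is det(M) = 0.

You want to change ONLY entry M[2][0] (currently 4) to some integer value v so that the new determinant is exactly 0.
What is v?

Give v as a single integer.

det is linear in entry M[2][0]: det = old_det + (v - 4) * C_20
Cofactor C_20 = 6
Want det = 0: 0 + (v - 4) * 6 = 0
  (v - 4) = 0 / 6 = 0
  v = 4 + (0) = 4

Answer: 4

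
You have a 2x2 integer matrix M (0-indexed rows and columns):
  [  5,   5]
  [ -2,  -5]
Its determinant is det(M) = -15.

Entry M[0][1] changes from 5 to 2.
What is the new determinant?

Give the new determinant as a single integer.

Answer: -21

Derivation:
det is linear in row 0: changing M[0][1] by delta changes det by delta * cofactor(0,1).
Cofactor C_01 = (-1)^(0+1) * minor(0,1) = 2
Entry delta = 2 - 5 = -3
Det delta = -3 * 2 = -6
New det = -15 + -6 = -21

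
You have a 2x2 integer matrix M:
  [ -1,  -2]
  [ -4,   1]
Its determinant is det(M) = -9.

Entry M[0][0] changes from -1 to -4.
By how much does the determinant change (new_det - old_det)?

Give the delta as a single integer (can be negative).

Answer: -3

Derivation:
Cofactor C_00 = 1
Entry delta = -4 - -1 = -3
Det delta = entry_delta * cofactor = -3 * 1 = -3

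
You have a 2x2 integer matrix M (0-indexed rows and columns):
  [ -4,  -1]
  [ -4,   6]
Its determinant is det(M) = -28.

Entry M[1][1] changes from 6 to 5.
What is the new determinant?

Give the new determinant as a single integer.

Answer: -24

Derivation:
det is linear in row 1: changing M[1][1] by delta changes det by delta * cofactor(1,1).
Cofactor C_11 = (-1)^(1+1) * minor(1,1) = -4
Entry delta = 5 - 6 = -1
Det delta = -1 * -4 = 4
New det = -28 + 4 = -24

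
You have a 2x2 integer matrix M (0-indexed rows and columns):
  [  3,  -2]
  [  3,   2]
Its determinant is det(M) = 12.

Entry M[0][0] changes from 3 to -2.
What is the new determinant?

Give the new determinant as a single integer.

det is linear in row 0: changing M[0][0] by delta changes det by delta * cofactor(0,0).
Cofactor C_00 = (-1)^(0+0) * minor(0,0) = 2
Entry delta = -2 - 3 = -5
Det delta = -5 * 2 = -10
New det = 12 + -10 = 2

Answer: 2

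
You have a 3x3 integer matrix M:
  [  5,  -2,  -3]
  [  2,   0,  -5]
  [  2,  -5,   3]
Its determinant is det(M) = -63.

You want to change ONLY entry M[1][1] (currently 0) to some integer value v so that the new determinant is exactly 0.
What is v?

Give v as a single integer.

Answer: 3

Derivation:
det is linear in entry M[1][1]: det = old_det + (v - 0) * C_11
Cofactor C_11 = 21
Want det = 0: -63 + (v - 0) * 21 = 0
  (v - 0) = 63 / 21 = 3
  v = 0 + (3) = 3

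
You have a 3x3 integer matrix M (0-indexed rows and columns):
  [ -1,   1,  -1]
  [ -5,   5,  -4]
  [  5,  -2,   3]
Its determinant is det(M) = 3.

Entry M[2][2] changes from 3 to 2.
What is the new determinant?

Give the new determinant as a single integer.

det is linear in row 2: changing M[2][2] by delta changes det by delta * cofactor(2,2).
Cofactor C_22 = (-1)^(2+2) * minor(2,2) = 0
Entry delta = 2 - 3 = -1
Det delta = -1 * 0 = 0
New det = 3 + 0 = 3

Answer: 3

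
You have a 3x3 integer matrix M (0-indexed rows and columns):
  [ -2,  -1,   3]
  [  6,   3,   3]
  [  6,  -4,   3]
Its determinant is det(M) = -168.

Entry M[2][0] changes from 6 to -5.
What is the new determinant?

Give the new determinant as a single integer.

Answer: -36

Derivation:
det is linear in row 2: changing M[2][0] by delta changes det by delta * cofactor(2,0).
Cofactor C_20 = (-1)^(2+0) * minor(2,0) = -12
Entry delta = -5 - 6 = -11
Det delta = -11 * -12 = 132
New det = -168 + 132 = -36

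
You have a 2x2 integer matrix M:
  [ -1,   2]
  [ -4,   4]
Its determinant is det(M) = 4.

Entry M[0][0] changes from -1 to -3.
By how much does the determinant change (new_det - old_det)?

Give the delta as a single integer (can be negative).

Cofactor C_00 = 4
Entry delta = -3 - -1 = -2
Det delta = entry_delta * cofactor = -2 * 4 = -8

Answer: -8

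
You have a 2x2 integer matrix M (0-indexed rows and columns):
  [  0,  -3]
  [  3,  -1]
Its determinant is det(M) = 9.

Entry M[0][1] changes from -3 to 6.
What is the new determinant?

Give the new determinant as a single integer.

det is linear in row 0: changing M[0][1] by delta changes det by delta * cofactor(0,1).
Cofactor C_01 = (-1)^(0+1) * minor(0,1) = -3
Entry delta = 6 - -3 = 9
Det delta = 9 * -3 = -27
New det = 9 + -27 = -18

Answer: -18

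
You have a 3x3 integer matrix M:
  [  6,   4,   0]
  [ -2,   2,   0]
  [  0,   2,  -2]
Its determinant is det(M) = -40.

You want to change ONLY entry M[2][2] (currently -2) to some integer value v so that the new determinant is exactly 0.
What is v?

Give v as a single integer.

det is linear in entry M[2][2]: det = old_det + (v - -2) * C_22
Cofactor C_22 = 20
Want det = 0: -40 + (v - -2) * 20 = 0
  (v - -2) = 40 / 20 = 2
  v = -2 + (2) = 0

Answer: 0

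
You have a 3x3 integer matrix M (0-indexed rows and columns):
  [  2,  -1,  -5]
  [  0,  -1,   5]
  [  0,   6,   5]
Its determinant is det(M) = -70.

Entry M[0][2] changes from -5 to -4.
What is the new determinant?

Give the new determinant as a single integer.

det is linear in row 0: changing M[0][2] by delta changes det by delta * cofactor(0,2).
Cofactor C_02 = (-1)^(0+2) * minor(0,2) = 0
Entry delta = -4 - -5 = 1
Det delta = 1 * 0 = 0
New det = -70 + 0 = -70

Answer: -70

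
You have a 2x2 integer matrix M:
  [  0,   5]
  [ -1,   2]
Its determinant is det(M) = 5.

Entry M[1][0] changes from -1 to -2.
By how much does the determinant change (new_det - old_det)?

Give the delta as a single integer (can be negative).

Cofactor C_10 = -5
Entry delta = -2 - -1 = -1
Det delta = entry_delta * cofactor = -1 * -5 = 5

Answer: 5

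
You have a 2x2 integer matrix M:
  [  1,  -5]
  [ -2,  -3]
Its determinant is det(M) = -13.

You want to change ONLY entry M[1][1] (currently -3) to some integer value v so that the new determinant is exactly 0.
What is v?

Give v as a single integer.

det is linear in entry M[1][1]: det = old_det + (v - -3) * C_11
Cofactor C_11 = 1
Want det = 0: -13 + (v - -3) * 1 = 0
  (v - -3) = 13 / 1 = 13
  v = -3 + (13) = 10

Answer: 10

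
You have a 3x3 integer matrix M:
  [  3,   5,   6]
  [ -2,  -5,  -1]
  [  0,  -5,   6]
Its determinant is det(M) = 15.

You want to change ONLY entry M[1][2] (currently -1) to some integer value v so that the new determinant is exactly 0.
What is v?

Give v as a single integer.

Answer: -2

Derivation:
det is linear in entry M[1][2]: det = old_det + (v - -1) * C_12
Cofactor C_12 = 15
Want det = 0: 15 + (v - -1) * 15 = 0
  (v - -1) = -15 / 15 = -1
  v = -1 + (-1) = -2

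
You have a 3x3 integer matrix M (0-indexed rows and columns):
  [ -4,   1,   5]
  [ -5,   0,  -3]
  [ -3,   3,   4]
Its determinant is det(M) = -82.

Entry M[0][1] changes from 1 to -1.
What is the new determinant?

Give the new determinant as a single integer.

Answer: -140

Derivation:
det is linear in row 0: changing M[0][1] by delta changes det by delta * cofactor(0,1).
Cofactor C_01 = (-1)^(0+1) * minor(0,1) = 29
Entry delta = -1 - 1 = -2
Det delta = -2 * 29 = -58
New det = -82 + -58 = -140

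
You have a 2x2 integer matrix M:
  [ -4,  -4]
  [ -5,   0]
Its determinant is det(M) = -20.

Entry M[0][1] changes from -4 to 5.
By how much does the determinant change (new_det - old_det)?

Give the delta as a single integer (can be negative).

Answer: 45

Derivation:
Cofactor C_01 = 5
Entry delta = 5 - -4 = 9
Det delta = entry_delta * cofactor = 9 * 5 = 45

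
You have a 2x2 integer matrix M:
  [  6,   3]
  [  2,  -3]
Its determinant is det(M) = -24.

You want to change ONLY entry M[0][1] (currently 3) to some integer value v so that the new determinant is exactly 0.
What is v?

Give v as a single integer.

det is linear in entry M[0][1]: det = old_det + (v - 3) * C_01
Cofactor C_01 = -2
Want det = 0: -24 + (v - 3) * -2 = 0
  (v - 3) = 24 / -2 = -12
  v = 3 + (-12) = -9

Answer: -9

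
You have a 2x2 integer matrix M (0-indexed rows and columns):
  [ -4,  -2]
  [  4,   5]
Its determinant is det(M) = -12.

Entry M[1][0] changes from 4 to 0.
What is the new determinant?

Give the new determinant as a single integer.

det is linear in row 1: changing M[1][0] by delta changes det by delta * cofactor(1,0).
Cofactor C_10 = (-1)^(1+0) * minor(1,0) = 2
Entry delta = 0 - 4 = -4
Det delta = -4 * 2 = -8
New det = -12 + -8 = -20

Answer: -20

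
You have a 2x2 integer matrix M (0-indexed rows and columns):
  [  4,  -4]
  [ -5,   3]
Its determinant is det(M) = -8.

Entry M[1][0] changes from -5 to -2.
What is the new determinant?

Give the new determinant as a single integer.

Answer: 4

Derivation:
det is linear in row 1: changing M[1][0] by delta changes det by delta * cofactor(1,0).
Cofactor C_10 = (-1)^(1+0) * minor(1,0) = 4
Entry delta = -2 - -5 = 3
Det delta = 3 * 4 = 12
New det = -8 + 12 = 4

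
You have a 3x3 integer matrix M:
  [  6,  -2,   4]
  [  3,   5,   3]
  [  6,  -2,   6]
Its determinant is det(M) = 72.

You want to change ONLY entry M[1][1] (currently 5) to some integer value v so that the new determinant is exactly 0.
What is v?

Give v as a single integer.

det is linear in entry M[1][1]: det = old_det + (v - 5) * C_11
Cofactor C_11 = 12
Want det = 0: 72 + (v - 5) * 12 = 0
  (v - 5) = -72 / 12 = -6
  v = 5 + (-6) = -1

Answer: -1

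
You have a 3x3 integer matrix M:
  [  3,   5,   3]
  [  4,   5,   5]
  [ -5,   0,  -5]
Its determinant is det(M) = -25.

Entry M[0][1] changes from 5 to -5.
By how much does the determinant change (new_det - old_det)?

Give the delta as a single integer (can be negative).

Cofactor C_01 = -5
Entry delta = -5 - 5 = -10
Det delta = entry_delta * cofactor = -10 * -5 = 50

Answer: 50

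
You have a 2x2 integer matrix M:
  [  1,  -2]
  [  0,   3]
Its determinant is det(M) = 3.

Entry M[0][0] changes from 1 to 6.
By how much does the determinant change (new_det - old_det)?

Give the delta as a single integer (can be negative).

Answer: 15

Derivation:
Cofactor C_00 = 3
Entry delta = 6 - 1 = 5
Det delta = entry_delta * cofactor = 5 * 3 = 15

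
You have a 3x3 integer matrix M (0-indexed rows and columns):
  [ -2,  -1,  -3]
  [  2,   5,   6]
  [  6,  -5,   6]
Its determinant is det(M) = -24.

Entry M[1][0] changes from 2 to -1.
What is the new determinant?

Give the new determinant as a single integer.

det is linear in row 1: changing M[1][0] by delta changes det by delta * cofactor(1,0).
Cofactor C_10 = (-1)^(1+0) * minor(1,0) = 21
Entry delta = -1 - 2 = -3
Det delta = -3 * 21 = -63
New det = -24 + -63 = -87

Answer: -87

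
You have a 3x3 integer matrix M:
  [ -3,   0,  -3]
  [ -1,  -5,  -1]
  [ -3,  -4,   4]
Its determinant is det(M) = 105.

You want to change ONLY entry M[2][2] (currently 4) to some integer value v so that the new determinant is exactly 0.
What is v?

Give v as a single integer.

det is linear in entry M[2][2]: det = old_det + (v - 4) * C_22
Cofactor C_22 = 15
Want det = 0: 105 + (v - 4) * 15 = 0
  (v - 4) = -105 / 15 = -7
  v = 4 + (-7) = -3

Answer: -3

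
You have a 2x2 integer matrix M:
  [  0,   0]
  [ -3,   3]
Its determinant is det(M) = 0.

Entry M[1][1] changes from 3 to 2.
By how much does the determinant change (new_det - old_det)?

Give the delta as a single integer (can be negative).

Answer: 0

Derivation:
Cofactor C_11 = 0
Entry delta = 2 - 3 = -1
Det delta = entry_delta * cofactor = -1 * 0 = 0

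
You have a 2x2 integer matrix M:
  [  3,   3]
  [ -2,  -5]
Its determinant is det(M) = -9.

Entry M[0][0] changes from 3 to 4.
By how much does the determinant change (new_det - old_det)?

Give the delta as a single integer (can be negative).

Answer: -5

Derivation:
Cofactor C_00 = -5
Entry delta = 4 - 3 = 1
Det delta = entry_delta * cofactor = 1 * -5 = -5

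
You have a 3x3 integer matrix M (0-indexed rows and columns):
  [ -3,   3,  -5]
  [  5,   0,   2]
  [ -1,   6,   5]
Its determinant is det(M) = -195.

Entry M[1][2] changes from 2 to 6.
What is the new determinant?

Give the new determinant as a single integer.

Answer: -135

Derivation:
det is linear in row 1: changing M[1][2] by delta changes det by delta * cofactor(1,2).
Cofactor C_12 = (-1)^(1+2) * minor(1,2) = 15
Entry delta = 6 - 2 = 4
Det delta = 4 * 15 = 60
New det = -195 + 60 = -135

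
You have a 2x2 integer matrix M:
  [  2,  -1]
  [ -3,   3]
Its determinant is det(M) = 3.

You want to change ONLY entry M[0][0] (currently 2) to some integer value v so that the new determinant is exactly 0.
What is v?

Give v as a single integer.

Answer: 1

Derivation:
det is linear in entry M[0][0]: det = old_det + (v - 2) * C_00
Cofactor C_00 = 3
Want det = 0: 3 + (v - 2) * 3 = 0
  (v - 2) = -3 / 3 = -1
  v = 2 + (-1) = 1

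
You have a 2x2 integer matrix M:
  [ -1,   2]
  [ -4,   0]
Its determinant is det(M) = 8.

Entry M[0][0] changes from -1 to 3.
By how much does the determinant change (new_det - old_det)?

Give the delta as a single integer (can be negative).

Answer: 0

Derivation:
Cofactor C_00 = 0
Entry delta = 3 - -1 = 4
Det delta = entry_delta * cofactor = 4 * 0 = 0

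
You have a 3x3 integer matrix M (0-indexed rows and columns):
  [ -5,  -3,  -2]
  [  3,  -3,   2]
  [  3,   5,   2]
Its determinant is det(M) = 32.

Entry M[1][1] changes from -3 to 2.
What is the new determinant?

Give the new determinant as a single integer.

Answer: 12

Derivation:
det is linear in row 1: changing M[1][1] by delta changes det by delta * cofactor(1,1).
Cofactor C_11 = (-1)^(1+1) * minor(1,1) = -4
Entry delta = 2 - -3 = 5
Det delta = 5 * -4 = -20
New det = 32 + -20 = 12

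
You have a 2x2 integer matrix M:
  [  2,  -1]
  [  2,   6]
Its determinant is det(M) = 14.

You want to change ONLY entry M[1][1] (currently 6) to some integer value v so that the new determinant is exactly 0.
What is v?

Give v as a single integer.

det is linear in entry M[1][1]: det = old_det + (v - 6) * C_11
Cofactor C_11 = 2
Want det = 0: 14 + (v - 6) * 2 = 0
  (v - 6) = -14 / 2 = -7
  v = 6 + (-7) = -1

Answer: -1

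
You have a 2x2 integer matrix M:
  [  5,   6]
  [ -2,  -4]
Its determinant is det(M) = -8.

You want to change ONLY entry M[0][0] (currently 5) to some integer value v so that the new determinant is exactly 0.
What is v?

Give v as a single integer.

det is linear in entry M[0][0]: det = old_det + (v - 5) * C_00
Cofactor C_00 = -4
Want det = 0: -8 + (v - 5) * -4 = 0
  (v - 5) = 8 / -4 = -2
  v = 5 + (-2) = 3

Answer: 3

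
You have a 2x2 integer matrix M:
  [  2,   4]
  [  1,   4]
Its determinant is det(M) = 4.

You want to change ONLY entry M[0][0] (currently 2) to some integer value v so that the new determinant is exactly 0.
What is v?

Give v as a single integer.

Answer: 1

Derivation:
det is linear in entry M[0][0]: det = old_det + (v - 2) * C_00
Cofactor C_00 = 4
Want det = 0: 4 + (v - 2) * 4 = 0
  (v - 2) = -4 / 4 = -1
  v = 2 + (-1) = 1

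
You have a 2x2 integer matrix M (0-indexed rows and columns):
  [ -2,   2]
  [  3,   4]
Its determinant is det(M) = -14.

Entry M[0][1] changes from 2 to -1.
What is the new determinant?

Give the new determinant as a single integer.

det is linear in row 0: changing M[0][1] by delta changes det by delta * cofactor(0,1).
Cofactor C_01 = (-1)^(0+1) * minor(0,1) = -3
Entry delta = -1 - 2 = -3
Det delta = -3 * -3 = 9
New det = -14 + 9 = -5

Answer: -5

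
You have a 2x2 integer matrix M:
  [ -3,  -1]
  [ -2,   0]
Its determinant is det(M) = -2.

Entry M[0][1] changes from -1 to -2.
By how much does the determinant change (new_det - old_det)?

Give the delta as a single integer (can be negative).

Answer: -2

Derivation:
Cofactor C_01 = 2
Entry delta = -2 - -1 = -1
Det delta = entry_delta * cofactor = -1 * 2 = -2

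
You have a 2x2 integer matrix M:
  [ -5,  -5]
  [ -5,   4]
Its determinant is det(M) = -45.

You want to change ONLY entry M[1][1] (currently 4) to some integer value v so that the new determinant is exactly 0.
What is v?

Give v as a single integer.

Answer: -5

Derivation:
det is linear in entry M[1][1]: det = old_det + (v - 4) * C_11
Cofactor C_11 = -5
Want det = 0: -45 + (v - 4) * -5 = 0
  (v - 4) = 45 / -5 = -9
  v = 4 + (-9) = -5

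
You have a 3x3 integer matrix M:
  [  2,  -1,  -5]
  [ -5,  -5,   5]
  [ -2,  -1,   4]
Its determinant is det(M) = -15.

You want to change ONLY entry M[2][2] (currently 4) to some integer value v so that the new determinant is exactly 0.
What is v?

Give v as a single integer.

det is linear in entry M[2][2]: det = old_det + (v - 4) * C_22
Cofactor C_22 = -15
Want det = 0: -15 + (v - 4) * -15 = 0
  (v - 4) = 15 / -15 = -1
  v = 4 + (-1) = 3

Answer: 3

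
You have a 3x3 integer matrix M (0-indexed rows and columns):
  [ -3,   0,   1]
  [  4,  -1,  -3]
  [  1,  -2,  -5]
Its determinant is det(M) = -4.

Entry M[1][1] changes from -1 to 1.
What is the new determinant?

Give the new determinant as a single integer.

Answer: 24

Derivation:
det is linear in row 1: changing M[1][1] by delta changes det by delta * cofactor(1,1).
Cofactor C_11 = (-1)^(1+1) * minor(1,1) = 14
Entry delta = 1 - -1 = 2
Det delta = 2 * 14 = 28
New det = -4 + 28 = 24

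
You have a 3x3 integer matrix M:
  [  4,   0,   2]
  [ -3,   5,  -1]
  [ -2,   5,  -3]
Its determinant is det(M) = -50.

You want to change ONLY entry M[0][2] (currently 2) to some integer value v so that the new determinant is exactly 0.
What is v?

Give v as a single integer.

Answer: -8

Derivation:
det is linear in entry M[0][2]: det = old_det + (v - 2) * C_02
Cofactor C_02 = -5
Want det = 0: -50 + (v - 2) * -5 = 0
  (v - 2) = 50 / -5 = -10
  v = 2 + (-10) = -8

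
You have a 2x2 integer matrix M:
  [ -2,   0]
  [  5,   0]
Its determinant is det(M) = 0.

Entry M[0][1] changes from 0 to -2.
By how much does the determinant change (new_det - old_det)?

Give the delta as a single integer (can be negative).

Cofactor C_01 = -5
Entry delta = -2 - 0 = -2
Det delta = entry_delta * cofactor = -2 * -5 = 10

Answer: 10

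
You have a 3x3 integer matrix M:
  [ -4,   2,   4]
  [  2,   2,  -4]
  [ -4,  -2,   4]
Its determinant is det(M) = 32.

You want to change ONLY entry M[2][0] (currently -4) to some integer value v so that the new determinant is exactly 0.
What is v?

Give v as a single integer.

det is linear in entry M[2][0]: det = old_det + (v - -4) * C_20
Cofactor C_20 = -16
Want det = 0: 32 + (v - -4) * -16 = 0
  (v - -4) = -32 / -16 = 2
  v = -4 + (2) = -2

Answer: -2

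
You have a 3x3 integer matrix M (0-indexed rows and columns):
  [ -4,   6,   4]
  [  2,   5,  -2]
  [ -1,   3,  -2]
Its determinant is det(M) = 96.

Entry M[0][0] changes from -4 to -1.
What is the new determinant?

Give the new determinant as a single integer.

Answer: 84

Derivation:
det is linear in row 0: changing M[0][0] by delta changes det by delta * cofactor(0,0).
Cofactor C_00 = (-1)^(0+0) * minor(0,0) = -4
Entry delta = -1 - -4 = 3
Det delta = 3 * -4 = -12
New det = 96 + -12 = 84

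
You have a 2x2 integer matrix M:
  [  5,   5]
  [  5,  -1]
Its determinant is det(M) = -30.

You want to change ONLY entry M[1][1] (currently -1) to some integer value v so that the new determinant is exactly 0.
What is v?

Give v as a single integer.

det is linear in entry M[1][1]: det = old_det + (v - -1) * C_11
Cofactor C_11 = 5
Want det = 0: -30 + (v - -1) * 5 = 0
  (v - -1) = 30 / 5 = 6
  v = -1 + (6) = 5

Answer: 5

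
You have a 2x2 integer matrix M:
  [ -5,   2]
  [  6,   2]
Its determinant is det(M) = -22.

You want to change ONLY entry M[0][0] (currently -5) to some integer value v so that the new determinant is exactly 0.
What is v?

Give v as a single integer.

det is linear in entry M[0][0]: det = old_det + (v - -5) * C_00
Cofactor C_00 = 2
Want det = 0: -22 + (v - -5) * 2 = 0
  (v - -5) = 22 / 2 = 11
  v = -5 + (11) = 6

Answer: 6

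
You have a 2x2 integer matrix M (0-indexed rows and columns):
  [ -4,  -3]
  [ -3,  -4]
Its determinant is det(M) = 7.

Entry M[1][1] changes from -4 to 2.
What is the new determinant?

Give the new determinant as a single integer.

Answer: -17

Derivation:
det is linear in row 1: changing M[1][1] by delta changes det by delta * cofactor(1,1).
Cofactor C_11 = (-1)^(1+1) * minor(1,1) = -4
Entry delta = 2 - -4 = 6
Det delta = 6 * -4 = -24
New det = 7 + -24 = -17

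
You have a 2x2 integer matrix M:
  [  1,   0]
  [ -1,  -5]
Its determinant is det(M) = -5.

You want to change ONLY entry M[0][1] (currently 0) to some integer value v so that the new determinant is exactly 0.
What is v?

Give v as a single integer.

Answer: 5

Derivation:
det is linear in entry M[0][1]: det = old_det + (v - 0) * C_01
Cofactor C_01 = 1
Want det = 0: -5 + (v - 0) * 1 = 0
  (v - 0) = 5 / 1 = 5
  v = 0 + (5) = 5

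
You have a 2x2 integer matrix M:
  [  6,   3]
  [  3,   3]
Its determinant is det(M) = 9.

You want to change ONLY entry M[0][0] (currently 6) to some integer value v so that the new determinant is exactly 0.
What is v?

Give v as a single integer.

Answer: 3

Derivation:
det is linear in entry M[0][0]: det = old_det + (v - 6) * C_00
Cofactor C_00 = 3
Want det = 0: 9 + (v - 6) * 3 = 0
  (v - 6) = -9 / 3 = -3
  v = 6 + (-3) = 3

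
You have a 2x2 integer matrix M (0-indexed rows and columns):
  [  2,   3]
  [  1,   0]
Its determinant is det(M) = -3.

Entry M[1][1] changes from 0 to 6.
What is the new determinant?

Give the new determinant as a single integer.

det is linear in row 1: changing M[1][1] by delta changes det by delta * cofactor(1,1).
Cofactor C_11 = (-1)^(1+1) * minor(1,1) = 2
Entry delta = 6 - 0 = 6
Det delta = 6 * 2 = 12
New det = -3 + 12 = 9

Answer: 9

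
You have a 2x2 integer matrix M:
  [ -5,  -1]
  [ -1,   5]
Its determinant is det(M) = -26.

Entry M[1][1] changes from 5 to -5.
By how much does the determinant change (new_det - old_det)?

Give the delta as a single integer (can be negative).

Answer: 50

Derivation:
Cofactor C_11 = -5
Entry delta = -5 - 5 = -10
Det delta = entry_delta * cofactor = -10 * -5 = 50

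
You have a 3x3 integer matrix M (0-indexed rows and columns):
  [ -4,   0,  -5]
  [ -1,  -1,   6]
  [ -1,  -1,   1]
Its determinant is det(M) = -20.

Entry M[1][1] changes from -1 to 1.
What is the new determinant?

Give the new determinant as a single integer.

det is linear in row 1: changing M[1][1] by delta changes det by delta * cofactor(1,1).
Cofactor C_11 = (-1)^(1+1) * minor(1,1) = -9
Entry delta = 1 - -1 = 2
Det delta = 2 * -9 = -18
New det = -20 + -18 = -38

Answer: -38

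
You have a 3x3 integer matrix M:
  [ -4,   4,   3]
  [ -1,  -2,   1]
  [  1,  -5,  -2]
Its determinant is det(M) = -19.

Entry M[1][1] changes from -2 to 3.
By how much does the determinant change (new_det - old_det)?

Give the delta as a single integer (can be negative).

Answer: 25

Derivation:
Cofactor C_11 = 5
Entry delta = 3 - -2 = 5
Det delta = entry_delta * cofactor = 5 * 5 = 25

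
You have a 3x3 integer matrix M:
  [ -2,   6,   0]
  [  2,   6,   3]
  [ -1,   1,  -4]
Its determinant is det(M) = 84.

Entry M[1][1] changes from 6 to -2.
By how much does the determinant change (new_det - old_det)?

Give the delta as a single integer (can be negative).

Cofactor C_11 = 8
Entry delta = -2 - 6 = -8
Det delta = entry_delta * cofactor = -8 * 8 = -64

Answer: -64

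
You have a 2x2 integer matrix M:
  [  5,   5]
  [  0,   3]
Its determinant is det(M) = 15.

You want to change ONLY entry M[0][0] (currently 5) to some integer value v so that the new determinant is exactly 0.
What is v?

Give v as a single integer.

det is linear in entry M[0][0]: det = old_det + (v - 5) * C_00
Cofactor C_00 = 3
Want det = 0: 15 + (v - 5) * 3 = 0
  (v - 5) = -15 / 3 = -5
  v = 5 + (-5) = 0

Answer: 0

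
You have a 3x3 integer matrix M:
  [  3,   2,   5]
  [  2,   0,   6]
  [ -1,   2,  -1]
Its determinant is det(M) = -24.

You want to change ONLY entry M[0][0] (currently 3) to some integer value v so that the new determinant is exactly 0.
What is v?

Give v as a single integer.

Answer: 1

Derivation:
det is linear in entry M[0][0]: det = old_det + (v - 3) * C_00
Cofactor C_00 = -12
Want det = 0: -24 + (v - 3) * -12 = 0
  (v - 3) = 24 / -12 = -2
  v = 3 + (-2) = 1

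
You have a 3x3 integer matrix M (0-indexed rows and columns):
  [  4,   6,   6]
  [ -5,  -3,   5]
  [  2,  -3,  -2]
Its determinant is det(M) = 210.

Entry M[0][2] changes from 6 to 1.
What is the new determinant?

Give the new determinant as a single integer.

Answer: 105

Derivation:
det is linear in row 0: changing M[0][2] by delta changes det by delta * cofactor(0,2).
Cofactor C_02 = (-1)^(0+2) * minor(0,2) = 21
Entry delta = 1 - 6 = -5
Det delta = -5 * 21 = -105
New det = 210 + -105 = 105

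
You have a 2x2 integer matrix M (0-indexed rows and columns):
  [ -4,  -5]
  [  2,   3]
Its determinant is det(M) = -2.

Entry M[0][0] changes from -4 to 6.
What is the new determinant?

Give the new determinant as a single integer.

det is linear in row 0: changing M[0][0] by delta changes det by delta * cofactor(0,0).
Cofactor C_00 = (-1)^(0+0) * minor(0,0) = 3
Entry delta = 6 - -4 = 10
Det delta = 10 * 3 = 30
New det = -2 + 30 = 28

Answer: 28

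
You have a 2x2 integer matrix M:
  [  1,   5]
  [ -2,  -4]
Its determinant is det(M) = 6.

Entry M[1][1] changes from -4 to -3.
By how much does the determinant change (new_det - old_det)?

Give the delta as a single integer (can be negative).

Answer: 1

Derivation:
Cofactor C_11 = 1
Entry delta = -3 - -4 = 1
Det delta = entry_delta * cofactor = 1 * 1 = 1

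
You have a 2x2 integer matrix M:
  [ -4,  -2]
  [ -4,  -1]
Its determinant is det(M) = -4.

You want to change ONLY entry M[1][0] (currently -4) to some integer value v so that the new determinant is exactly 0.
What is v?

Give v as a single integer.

det is linear in entry M[1][0]: det = old_det + (v - -4) * C_10
Cofactor C_10 = 2
Want det = 0: -4 + (v - -4) * 2 = 0
  (v - -4) = 4 / 2 = 2
  v = -4 + (2) = -2

Answer: -2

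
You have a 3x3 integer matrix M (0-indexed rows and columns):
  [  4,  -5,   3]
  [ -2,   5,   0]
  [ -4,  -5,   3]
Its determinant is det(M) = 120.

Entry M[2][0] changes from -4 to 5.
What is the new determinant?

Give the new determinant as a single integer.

Answer: -15

Derivation:
det is linear in row 2: changing M[2][0] by delta changes det by delta * cofactor(2,0).
Cofactor C_20 = (-1)^(2+0) * minor(2,0) = -15
Entry delta = 5 - -4 = 9
Det delta = 9 * -15 = -135
New det = 120 + -135 = -15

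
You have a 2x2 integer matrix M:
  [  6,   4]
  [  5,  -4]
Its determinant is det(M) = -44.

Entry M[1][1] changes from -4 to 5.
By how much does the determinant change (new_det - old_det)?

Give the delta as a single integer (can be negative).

Answer: 54

Derivation:
Cofactor C_11 = 6
Entry delta = 5 - -4 = 9
Det delta = entry_delta * cofactor = 9 * 6 = 54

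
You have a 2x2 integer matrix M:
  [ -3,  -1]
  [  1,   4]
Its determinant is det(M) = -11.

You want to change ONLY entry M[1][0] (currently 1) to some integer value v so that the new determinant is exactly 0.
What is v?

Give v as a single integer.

det is linear in entry M[1][0]: det = old_det + (v - 1) * C_10
Cofactor C_10 = 1
Want det = 0: -11 + (v - 1) * 1 = 0
  (v - 1) = 11 / 1 = 11
  v = 1 + (11) = 12

Answer: 12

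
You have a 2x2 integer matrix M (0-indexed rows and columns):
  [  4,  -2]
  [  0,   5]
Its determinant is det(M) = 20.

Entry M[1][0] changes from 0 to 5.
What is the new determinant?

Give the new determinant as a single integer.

det is linear in row 1: changing M[1][0] by delta changes det by delta * cofactor(1,0).
Cofactor C_10 = (-1)^(1+0) * minor(1,0) = 2
Entry delta = 5 - 0 = 5
Det delta = 5 * 2 = 10
New det = 20 + 10 = 30

Answer: 30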